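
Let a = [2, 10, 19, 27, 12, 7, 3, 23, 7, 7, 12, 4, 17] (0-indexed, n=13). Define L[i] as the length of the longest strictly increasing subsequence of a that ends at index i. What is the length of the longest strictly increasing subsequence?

5

   i    0    1    2    3    4    5    6    7    8    9   10   11   12
a[i]    2   10   19   27   12    7    3   23    7    7   12    4   17
L[i]    1    2    3    4    3    2    2    4    3    3    4    3    5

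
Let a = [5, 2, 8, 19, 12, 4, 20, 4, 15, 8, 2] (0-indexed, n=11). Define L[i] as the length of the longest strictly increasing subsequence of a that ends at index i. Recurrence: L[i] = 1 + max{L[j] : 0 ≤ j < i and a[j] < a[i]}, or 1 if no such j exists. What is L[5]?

2

   i    0    1    2    3    4    5    6    7    8    9   10
a[i]    5    2    8   19   12    4   20    4   15    8    2
L[i]    1    1    2    3    3    2    4    2    4    3    1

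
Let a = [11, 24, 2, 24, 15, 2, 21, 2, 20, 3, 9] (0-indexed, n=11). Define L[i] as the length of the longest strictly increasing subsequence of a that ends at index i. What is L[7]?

1

   i    0    1    2    3    4    5    6    7    8    9   10
a[i]   11   24    2   24   15    2   21    2   20    3    9
L[i]    1    2    1    2    2    1    3    1    3    2    3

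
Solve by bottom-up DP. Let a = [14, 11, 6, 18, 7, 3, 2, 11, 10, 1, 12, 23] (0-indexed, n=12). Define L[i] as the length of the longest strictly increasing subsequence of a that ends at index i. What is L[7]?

   i    0    1    2    3    4    5    6    7    8    9   10   11
a[i]   14   11    6   18    7    3    2   11   10    1   12   23
L[i]    1    1    1    2    2    1    1    3    3    1    4    5

3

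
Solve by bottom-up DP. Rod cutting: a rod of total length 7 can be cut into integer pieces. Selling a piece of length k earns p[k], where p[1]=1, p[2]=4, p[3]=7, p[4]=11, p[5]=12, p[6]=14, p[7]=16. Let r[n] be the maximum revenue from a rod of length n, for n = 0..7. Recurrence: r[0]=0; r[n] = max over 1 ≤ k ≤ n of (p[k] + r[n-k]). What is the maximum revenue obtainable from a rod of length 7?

18

   n    0    1    2    3    4    5    6    7
r[n]    0    1    4    7   11   12   15   18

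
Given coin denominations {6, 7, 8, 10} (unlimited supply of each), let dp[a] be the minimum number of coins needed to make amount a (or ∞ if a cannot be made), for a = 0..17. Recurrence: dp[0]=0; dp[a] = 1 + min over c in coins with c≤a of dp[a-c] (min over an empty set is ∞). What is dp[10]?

 a  0  1  2  3  4  5  6  7  8  9 10 11 12 13 14 15 16 17
dp  0  -  -  -  -  -  1  1  1  -  1  -  2  2  2  2  2  2
(- denotes ∞ / unreachable)

1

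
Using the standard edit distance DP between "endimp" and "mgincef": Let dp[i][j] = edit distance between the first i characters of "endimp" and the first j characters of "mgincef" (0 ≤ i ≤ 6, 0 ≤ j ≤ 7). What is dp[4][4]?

4

   ''  m  g  i  n  c  e  f
''  0  1  2  3  4  5  6  7
 e  1  1  2  3  4  5  5  6
 n  2  2  2  3  3  4  5  6
 d  3  3  3  3  4  4  5  6
 i  4  4  4  3  4  5  5  6
 m  5  4  5  4  4  5  6  6
 p  6  5  5  5  5  5  6  7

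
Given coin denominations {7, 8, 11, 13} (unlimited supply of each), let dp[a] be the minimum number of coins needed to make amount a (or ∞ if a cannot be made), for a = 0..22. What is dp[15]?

2

 a  0  1  2  3  4  5  6  7  8  9 10 11 12 13 14 15 16 17 18 19 20 21 22
dp  0  -  -  -  -  -  -  1  1  -  -  1  -  1  2  2  2  -  2  2  2  2  2
(- denotes ∞ / unreachable)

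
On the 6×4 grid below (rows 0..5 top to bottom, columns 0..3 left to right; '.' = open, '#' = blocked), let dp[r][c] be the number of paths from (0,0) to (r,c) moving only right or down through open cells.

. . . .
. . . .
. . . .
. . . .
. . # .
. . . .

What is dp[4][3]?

20

r\c   0   1   2   3
  0   1   1   1   1
  1   1   2   3   4
  2   1   3   6  10
  3   1   4  10  20
  4   1   5   0  20
  5   1   6   6  26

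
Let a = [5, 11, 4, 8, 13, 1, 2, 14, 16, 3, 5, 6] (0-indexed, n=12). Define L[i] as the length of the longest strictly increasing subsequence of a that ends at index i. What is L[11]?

   i    0    1    2    3    4    5    6    7    8    9   10   11
a[i]    5   11    4    8   13    1    2   14   16    3    5    6
L[i]    1    2    1    2    3    1    2    4    5    3    4    5

5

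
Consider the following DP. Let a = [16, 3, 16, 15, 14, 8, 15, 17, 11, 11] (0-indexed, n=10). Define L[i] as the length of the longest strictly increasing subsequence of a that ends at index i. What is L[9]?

   i    0    1    2    3    4    5    6    7    8    9
a[i]   16    3   16   15   14    8   15   17   11   11
L[i]    1    1    2    2    2    2    3    4    3    3

3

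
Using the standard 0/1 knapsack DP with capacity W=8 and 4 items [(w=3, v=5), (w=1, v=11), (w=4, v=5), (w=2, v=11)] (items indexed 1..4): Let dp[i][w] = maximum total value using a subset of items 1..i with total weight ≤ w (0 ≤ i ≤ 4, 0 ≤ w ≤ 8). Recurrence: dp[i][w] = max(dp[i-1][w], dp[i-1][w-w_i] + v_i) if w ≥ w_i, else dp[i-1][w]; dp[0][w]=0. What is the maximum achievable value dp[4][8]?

27

i\w   0   1   2   3   4   5   6   7   8
  0   0   0   0   0   0   0   0   0   0
  1   0   0   0   5   5   5   5   5   5
  2   0  11  11  11  16  16  16  16  16
  3   0  11  11  11  16  16  16  16  21
  4   0  11  11  22  22  22  27  27  27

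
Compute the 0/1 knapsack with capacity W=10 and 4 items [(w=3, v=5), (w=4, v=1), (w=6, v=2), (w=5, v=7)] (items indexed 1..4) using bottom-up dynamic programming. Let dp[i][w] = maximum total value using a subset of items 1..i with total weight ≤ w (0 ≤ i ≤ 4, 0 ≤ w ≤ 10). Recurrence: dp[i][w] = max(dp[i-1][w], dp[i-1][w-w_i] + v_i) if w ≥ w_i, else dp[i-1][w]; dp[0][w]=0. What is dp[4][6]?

7

i\w   0   1   2   3   4   5   6   7   8   9  10
  0   0   0   0   0   0   0   0   0   0   0   0
  1   0   0   0   5   5   5   5   5   5   5   5
  2   0   0   0   5   5   5   5   6   6   6   6
  3   0   0   0   5   5   5   5   6   6   7   7
  4   0   0   0   5   5   7   7   7  12  12  12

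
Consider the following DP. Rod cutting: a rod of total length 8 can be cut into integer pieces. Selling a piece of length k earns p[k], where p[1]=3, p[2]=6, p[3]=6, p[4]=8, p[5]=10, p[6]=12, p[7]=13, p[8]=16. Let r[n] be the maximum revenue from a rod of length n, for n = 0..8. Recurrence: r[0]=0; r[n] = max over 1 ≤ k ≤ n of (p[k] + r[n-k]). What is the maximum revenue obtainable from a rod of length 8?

24

   n    0    1    2    3    4    5    6    7    8
r[n]    0    3    6    9   12   15   18   21   24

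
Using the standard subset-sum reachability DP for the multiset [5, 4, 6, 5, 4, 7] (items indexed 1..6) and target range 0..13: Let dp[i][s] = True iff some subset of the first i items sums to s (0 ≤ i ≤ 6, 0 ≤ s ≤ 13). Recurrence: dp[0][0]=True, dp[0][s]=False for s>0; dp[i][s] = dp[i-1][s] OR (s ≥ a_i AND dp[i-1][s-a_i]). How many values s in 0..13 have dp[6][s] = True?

i\s   0   1   2   3   4   5   6   7   8   9  10  11  12  13
  0   T   F   F   F   F   F   F   F   F   F   F   F   F   F
  1   T   F   F   F   F   T   F   F   F   F   F   F   F   F
  2   T   F   F   F   T   T   F   F   F   T   F   F   F   F
  3   T   F   F   F   T   T   T   F   F   T   T   T   F   F
  4   T   F   F   F   T   T   T   F   F   T   T   T   F   F
  5   T   F   F   F   T   T   T   F   T   T   T   T   F   T
  6   T   F   F   F   T   T   T   T   T   T   T   T   T   T

11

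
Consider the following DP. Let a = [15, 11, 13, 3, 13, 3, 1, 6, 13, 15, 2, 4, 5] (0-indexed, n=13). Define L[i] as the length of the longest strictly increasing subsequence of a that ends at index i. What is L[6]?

   i    0    1    2    3    4    5    6    7    8    9   10   11   12
a[i]   15   11   13    3   13    3    1    6   13   15    2    4    5
L[i]    1    1    2    1    2    1    1    2    3    4    2    3    4

1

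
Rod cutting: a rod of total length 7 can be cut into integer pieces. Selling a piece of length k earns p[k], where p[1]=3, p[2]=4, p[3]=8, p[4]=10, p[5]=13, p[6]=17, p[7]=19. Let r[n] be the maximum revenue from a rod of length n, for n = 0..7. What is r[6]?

18

   n    0    1    2    3    4    5    6    7
r[n]    0    3    6    9   12   15   18   21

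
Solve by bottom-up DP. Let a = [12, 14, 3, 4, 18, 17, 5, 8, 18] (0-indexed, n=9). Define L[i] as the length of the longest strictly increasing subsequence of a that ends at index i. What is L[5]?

3

   i    0    1    2    3    4    5    6    7    8
a[i]   12   14    3    4   18   17    5    8   18
L[i]    1    2    1    2    3    3    3    4    5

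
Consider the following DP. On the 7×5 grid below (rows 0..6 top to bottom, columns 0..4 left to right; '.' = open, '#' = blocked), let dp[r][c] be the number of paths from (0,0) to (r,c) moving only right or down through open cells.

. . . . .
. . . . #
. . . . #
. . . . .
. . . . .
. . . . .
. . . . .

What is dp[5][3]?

56

r\c   0   1   2   3   4
  0   1   1   1   1   1
  1   1   2   3   4   0
  2   1   3   6  10   0
  3   1   4  10  20  20
  4   1   5  15  35  55
  5   1   6  21  56 111
  6   1   7  28  84 195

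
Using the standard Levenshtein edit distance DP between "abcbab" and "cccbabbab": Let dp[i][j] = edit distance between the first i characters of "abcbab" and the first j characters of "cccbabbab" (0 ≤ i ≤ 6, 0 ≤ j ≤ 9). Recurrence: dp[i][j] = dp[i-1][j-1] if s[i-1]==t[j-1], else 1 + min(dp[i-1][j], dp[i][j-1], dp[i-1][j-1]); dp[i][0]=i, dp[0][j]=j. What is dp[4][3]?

3

   ''  c  c  c  b  a  b  b  a  b
''  0  1  2  3  4  5  6  7  8  9
 a  1  1  2  3  4  4  5  6  7  8
 b  2  2  2  3  3  4  4  5  6  7
 c  3  2  2  2  3  4  5  5  6  7
 b  4  3  3  3  2  3  4  5  6  6
 a  5  4  4  4  3  2  3  4  5  6
 b  6  5  5  5  4  3  2  3  4  5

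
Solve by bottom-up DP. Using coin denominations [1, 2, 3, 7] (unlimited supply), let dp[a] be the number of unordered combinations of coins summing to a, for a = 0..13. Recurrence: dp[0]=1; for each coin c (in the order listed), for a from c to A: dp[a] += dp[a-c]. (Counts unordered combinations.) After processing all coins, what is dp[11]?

after  coin     0     1     2     3     4     5     6     7     8     9    10    11    12    13
          1     1     1     1     1     1     1     1     1     1     1     1     1     1     1
          2     1     1     2     2     3     3     4     4     5     5     6     6     7     7
          3     1     1     2     3     4     5     7     8    10    12    14    16    19    21
          7     1     1     2     3     4     5     7     9    11    14    17    20    24    28

20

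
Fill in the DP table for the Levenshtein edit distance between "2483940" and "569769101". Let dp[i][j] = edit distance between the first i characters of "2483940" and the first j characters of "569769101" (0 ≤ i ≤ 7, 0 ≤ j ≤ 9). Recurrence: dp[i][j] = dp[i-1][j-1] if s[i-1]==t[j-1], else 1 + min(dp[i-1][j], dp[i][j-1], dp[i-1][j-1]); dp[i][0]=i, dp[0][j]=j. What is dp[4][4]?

   ''  5  6  9  7  6  9  1  0  1
''  0  1  2  3  4  5  6  7  8  9
 2  1  1  2  3  4  5  6  7  8  9
 4  2  2  2  3  4  5  6  7  8  9
 8  3  3  3  3  4  5  6  7  8  9
 3  4  4  4  4  4  5  6  7  8  9
 9  5  5  5  4  5  5  5  6  7  8
 4  6  6  6  5  5  6  6  6  7  8
 0  7  7  7  6  6  6  7  7  6  7

4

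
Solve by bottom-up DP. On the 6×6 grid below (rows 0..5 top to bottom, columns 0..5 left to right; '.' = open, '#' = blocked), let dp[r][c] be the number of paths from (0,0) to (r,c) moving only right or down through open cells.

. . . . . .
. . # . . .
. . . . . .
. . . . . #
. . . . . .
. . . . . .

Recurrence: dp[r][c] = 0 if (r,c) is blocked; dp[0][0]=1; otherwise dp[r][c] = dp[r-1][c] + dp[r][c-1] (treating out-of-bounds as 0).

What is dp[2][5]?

r\c   0   1   2   3   4   5
  0   1   1   1   1   1   1
  1   1   2   0   1   2   3
  2   1   3   3   4   6   9
  3   1   4   7  11  17   0
  4   1   5  12  23  40  40
  5   1   6  18  41  81 121

9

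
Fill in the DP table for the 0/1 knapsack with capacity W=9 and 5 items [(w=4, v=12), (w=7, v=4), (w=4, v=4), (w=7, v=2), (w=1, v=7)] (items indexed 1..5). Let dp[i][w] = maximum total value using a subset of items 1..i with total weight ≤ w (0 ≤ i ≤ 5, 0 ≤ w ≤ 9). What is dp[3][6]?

12

i\w   0   1   2   3   4   5   6   7   8   9
  0   0   0   0   0   0   0   0   0   0   0
  1   0   0   0   0  12  12  12  12  12  12
  2   0   0   0   0  12  12  12  12  12  12
  3   0   0   0   0  12  12  12  12  16  16
  4   0   0   0   0  12  12  12  12  16  16
  5   0   7   7   7  12  19  19  19  19  23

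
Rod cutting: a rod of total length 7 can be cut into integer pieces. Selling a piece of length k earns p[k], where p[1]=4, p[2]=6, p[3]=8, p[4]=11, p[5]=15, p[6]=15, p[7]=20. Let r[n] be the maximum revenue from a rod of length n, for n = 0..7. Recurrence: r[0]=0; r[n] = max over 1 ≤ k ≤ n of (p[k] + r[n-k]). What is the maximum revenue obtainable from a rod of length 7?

   n    0    1    2    3    4    5    6    7
r[n]    0    4    8   12   16   20   24   28

28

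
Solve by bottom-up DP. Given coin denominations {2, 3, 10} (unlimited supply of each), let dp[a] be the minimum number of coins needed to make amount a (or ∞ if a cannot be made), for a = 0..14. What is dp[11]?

 a  0  1  2  3  4  5  6  7  8  9 10 11 12 13 14
dp  0  -  1  1  2  2  2  3  3  3  1  4  2  2  3
(- denotes ∞ / unreachable)

4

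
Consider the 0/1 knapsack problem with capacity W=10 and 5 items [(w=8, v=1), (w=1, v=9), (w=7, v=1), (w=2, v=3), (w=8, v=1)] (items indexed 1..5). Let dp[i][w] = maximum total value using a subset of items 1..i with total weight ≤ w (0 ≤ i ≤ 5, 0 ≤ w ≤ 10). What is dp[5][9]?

i\w   0   1   2   3   4   5   6   7   8   9  10
  0   0   0   0   0   0   0   0   0   0   0   0
  1   0   0   0   0   0   0   0   0   1   1   1
  2   0   9   9   9   9   9   9   9   9  10  10
  3   0   9   9   9   9   9   9   9  10  10  10
  4   0   9   9  12  12  12  12  12  12  12  13
  5   0   9   9  12  12  12  12  12  12  12  13

12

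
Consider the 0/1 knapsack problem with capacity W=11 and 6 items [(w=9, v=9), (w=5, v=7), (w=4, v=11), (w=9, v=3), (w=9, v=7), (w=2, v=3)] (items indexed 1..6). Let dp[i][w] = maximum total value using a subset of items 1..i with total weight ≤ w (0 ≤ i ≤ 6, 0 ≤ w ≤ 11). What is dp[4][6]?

i\w   0   1   2   3   4   5   6   7   8   9  10  11
  0   0   0   0   0   0   0   0   0   0   0   0   0
  1   0   0   0   0   0   0   0   0   0   9   9   9
  2   0   0   0   0   0   7   7   7   7   9   9   9
  3   0   0   0   0  11  11  11  11  11  18  18  18
  4   0   0   0   0  11  11  11  11  11  18  18  18
  5   0   0   0   0  11  11  11  11  11  18  18  18
  6   0   0   3   3  11  11  14  14  14  18  18  21

11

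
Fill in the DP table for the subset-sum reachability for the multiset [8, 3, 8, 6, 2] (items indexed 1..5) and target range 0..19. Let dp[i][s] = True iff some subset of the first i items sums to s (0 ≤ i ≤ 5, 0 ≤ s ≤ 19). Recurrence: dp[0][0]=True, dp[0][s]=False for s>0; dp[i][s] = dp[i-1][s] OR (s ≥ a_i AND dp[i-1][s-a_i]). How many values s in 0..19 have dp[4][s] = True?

i\s   0   1   2   3   4   5   6   7   8   9  10  11  12  13  14  15  16  17  18  19
  0   T   F   F   F   F   F   F   F   F   F   F   F   F   F   F   F   F   F   F   F
  1   T   F   F   F   F   F   F   F   T   F   F   F   F   F   F   F   F   F   F   F
  2   T   F   F   T   F   F   F   F   T   F   F   T   F   F   F   F   F   F   F   F
  3   T   F   F   T   F   F   F   F   T   F   F   T   F   F   F   F   T   F   F   T
  4   T   F   F   T   F   F   T   F   T   T   F   T   F   F   T   F   T   T   F   T
  5   T   F   T   T   F   T   T   F   T   T   T   T   F   T   T   F   T   T   T   T

10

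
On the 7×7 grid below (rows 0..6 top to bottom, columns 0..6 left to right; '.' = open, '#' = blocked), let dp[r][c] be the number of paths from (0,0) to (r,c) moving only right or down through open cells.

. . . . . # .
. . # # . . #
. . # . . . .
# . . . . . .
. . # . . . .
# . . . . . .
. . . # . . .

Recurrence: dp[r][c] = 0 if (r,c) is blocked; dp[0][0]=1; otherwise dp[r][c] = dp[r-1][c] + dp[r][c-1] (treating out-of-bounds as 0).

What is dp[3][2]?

r\c   0   1   2   3   4   5   6
  0   1   1   1   1   1   0   0
  1   1   2   0   0   1   1   0
  2   1   3   0   0   1   2   2
  3   0   3   3   3   4   6   8
  4   0   3   0   3   7  13  21
  5   0   3   3   6  13  26  47
  6   0   3   6   0  13  39  86

3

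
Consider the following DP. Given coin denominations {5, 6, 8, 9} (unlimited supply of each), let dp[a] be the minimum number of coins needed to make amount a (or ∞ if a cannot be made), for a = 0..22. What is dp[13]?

 a  0  1  2  3  4  5  6  7  8  9 10 11 12 13 14 15 16 17 18 19 20 21 22
dp  0  -  -  -  -  1  1  -  1  1  2  2  2  2  2  2  2  2  2  3  3  3  3
(- denotes ∞ / unreachable)

2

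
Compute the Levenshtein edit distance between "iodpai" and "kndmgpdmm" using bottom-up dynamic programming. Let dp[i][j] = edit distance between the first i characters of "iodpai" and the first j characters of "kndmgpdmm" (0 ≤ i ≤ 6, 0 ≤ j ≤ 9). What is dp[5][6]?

5

   ''  k  n  d  m  g  p  d  m  m
''  0  1  2  3  4  5  6  7  8  9
 i  1  1  2  3  4  5  6  7  8  9
 o  2  2  2  3  4  5  6  7  8  9
 d  3  3  3  2  3  4  5  6  7  8
 p  4  4  4  3  3  4  4  5  6  7
 a  5  5  5  4  4  4  5  5  6  7
 i  6  6  6  5  5  5  5  6  6  7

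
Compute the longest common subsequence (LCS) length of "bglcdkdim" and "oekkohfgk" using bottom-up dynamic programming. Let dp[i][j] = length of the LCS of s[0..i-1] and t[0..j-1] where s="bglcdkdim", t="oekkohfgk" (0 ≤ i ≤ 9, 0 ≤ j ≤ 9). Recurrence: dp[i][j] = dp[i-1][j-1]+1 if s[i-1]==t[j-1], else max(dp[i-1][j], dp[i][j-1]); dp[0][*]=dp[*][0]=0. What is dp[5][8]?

1

   ''  o  e  k  k  o  h  f  g  k
''  0  0  0  0  0  0  0  0  0  0
 b  0  0  0  0  0  0  0  0  0  0
 g  0  0  0  0  0  0  0  0  1  1
 l  0  0  0  0  0  0  0  0  1  1
 c  0  0  0  0  0  0  0  0  1  1
 d  0  0  0  0  0  0  0  0  1  1
 k  0  0  0  1  1  1  1  1  1  2
 d  0  0  0  1  1  1  1  1  1  2
 i  0  0  0  1  1  1  1  1  1  2
 m  0  0  0  1  1  1  1  1  1  2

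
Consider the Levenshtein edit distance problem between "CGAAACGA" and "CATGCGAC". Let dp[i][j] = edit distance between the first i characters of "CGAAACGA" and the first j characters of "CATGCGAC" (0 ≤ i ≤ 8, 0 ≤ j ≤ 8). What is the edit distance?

4

   ''  C  A  T  G  C  G  A  C
''  0  1  2  3  4  5  6  7  8
 C  1  0  1  2  3  4  5  6  7
 G  2  1  1  2  2  3  4  5  6
 A  3  2  1  2  3  3  4  4  5
 A  4  3  2  2  3  4  4  4  5
 A  5  4  3  3  3  4  5  4  5
 C  6  5  4  4  4  3  4  5  4
 G  7  6  5  5  4  4  3  4  5
 A  8  7  6  6  5  5  4  3  4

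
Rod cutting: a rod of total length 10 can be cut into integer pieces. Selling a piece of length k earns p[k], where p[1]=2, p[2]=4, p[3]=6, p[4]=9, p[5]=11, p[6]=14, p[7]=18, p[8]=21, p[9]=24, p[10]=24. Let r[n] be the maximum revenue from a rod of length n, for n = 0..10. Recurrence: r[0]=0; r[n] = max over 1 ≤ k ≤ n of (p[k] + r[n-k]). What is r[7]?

18

   n    0    1    2    3    4    5    6    7    8    9   10
r[n]    0    2    4    6    9   11   14   18   21   24   26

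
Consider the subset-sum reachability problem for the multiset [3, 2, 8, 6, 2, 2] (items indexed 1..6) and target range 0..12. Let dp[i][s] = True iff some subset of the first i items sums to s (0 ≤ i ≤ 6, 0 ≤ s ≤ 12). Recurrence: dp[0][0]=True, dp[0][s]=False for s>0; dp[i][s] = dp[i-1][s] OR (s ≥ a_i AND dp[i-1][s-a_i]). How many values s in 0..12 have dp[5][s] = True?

i\s   0   1   2   3   4   5   6   7   8   9  10  11  12
  0   T   F   F   F   F   F   F   F   F   F   F   F   F
  1   T   F   F   T   F   F   F   F   F   F   F   F   F
  2   T   F   T   T   F   T   F   F   F   F   F   F   F
  3   T   F   T   T   F   T   F   F   T   F   T   T   F
  4   T   F   T   T   F   T   T   F   T   T   T   T   F
  5   T   F   T   T   T   T   T   T   T   T   T   T   T
  6   T   F   T   T   T   T   T   T   T   T   T   T   T

12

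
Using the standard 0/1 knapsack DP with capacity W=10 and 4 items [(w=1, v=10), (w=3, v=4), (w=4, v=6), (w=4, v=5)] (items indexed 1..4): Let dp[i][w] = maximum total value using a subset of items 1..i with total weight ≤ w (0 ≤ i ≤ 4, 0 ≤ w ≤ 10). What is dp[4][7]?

16

i\w   0   1   2   3   4   5   6   7   8   9  10
  0   0   0   0   0   0   0   0   0   0   0   0
  1   0  10  10  10  10  10  10  10  10  10  10
  2   0  10  10  10  14  14  14  14  14  14  14
  3   0  10  10  10  14  16  16  16  20  20  20
  4   0  10  10  10  14  16  16  16  20  21  21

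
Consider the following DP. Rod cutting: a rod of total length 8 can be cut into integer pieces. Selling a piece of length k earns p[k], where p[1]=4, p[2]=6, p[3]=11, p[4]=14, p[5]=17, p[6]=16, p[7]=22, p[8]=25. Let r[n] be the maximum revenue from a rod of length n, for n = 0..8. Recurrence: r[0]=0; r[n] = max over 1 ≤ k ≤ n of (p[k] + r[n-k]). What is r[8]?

   n    0    1    2    3    4    5    6    7    8
r[n]    0    4    8   12   16   20   24   28   32

32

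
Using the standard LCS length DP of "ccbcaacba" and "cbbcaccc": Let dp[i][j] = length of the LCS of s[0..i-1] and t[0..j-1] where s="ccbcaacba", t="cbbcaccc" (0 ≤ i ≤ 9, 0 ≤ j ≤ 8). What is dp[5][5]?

   ''  c  b  b  c  a  c  c  c
''  0  0  0  0  0  0  0  0  0
 c  0  1  1  1  1  1  1  1  1
 c  0  1  1  1  2  2  2  2  2
 b  0  1  2  2  2  2  2  2  2
 c  0  1  2  2  3  3  3  3  3
 a  0  1  2  2  3  4  4  4  4
 a  0  1  2  2  3  4  4  4  4
 c  0  1  2  2  3  4  5  5  5
 b  0  1  2  3  3  4  5  5  5
 a  0  1  2  3  3  4  5  5  5

4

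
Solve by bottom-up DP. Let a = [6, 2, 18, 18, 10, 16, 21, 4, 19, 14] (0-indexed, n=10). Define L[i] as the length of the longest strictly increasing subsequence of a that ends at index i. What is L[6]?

   i    0    1    2    3    4    5    6    7    8    9
a[i]    6    2   18   18   10   16   21    4   19   14
L[i]    1    1    2    2    2    3    4    2    4    3

4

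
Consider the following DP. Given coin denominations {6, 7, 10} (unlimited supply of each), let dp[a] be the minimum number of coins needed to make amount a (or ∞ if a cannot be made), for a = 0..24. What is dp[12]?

 a  0  1  2  3  4  5  6  7  8  9 10 11 12 13 14 15 16 17 18 19 20 21 22 23 24
dp  0  -  -  -  -  -  1  1  -  -  1  -  2  2  2  -  2  2  3  3  2  3  3  3  3
(- denotes ∞ / unreachable)

2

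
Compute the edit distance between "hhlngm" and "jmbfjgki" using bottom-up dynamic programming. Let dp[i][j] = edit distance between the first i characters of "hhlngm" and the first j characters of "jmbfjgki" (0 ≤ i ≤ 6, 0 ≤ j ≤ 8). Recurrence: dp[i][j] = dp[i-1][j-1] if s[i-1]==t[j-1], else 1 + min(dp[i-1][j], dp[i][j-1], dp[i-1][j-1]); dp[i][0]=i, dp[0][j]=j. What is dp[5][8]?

7

   ''  j  m  b  f  j  g  k  i
''  0  1  2  3  4  5  6  7  8
 h  1  1  2  3  4  5  6  7  8
 h  2  2  2  3  4  5  6  7  8
 l  3  3  3  3  4  5  6  7  8
 n  4  4  4  4  4  5  6  7  8
 g  5  5  5  5  5  5  5  6  7
 m  6  6  5  6  6  6  6  6  7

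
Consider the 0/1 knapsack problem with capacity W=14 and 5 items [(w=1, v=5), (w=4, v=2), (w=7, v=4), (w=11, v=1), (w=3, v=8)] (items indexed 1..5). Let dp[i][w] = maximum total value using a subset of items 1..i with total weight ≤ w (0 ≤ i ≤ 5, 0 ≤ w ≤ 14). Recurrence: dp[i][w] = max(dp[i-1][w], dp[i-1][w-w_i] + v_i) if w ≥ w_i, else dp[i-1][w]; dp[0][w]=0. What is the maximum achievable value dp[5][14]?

17

i\w   0   1   2   3   4   5   6   7   8   9  10  11  12  13  14
  0   0   0   0   0   0   0   0   0   0   0   0   0   0   0   0
  1   0   5   5   5   5   5   5   5   5   5   5   5   5   5   5
  2   0   5   5   5   5   7   7   7   7   7   7   7   7   7   7
  3   0   5   5   5   5   7   7   7   9   9   9   9  11  11  11
  4   0   5   5   5   5   7   7   7   9   9   9   9  11  11  11
  5   0   5   5   8  13  13  13  13  15  15  15  17  17  17  17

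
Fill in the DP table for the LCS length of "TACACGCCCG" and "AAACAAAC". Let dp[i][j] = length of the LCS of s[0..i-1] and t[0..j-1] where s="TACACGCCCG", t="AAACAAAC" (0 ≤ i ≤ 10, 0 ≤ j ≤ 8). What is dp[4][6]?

3

   ''  A  A  A  C  A  A  A  C
''  0  0  0  0  0  0  0  0  0
 T  0  0  0  0  0  0  0  0  0
 A  0  1  1  1  1  1  1  1  1
 C  0  1  1  1  2  2  2  2  2
 A  0  1  2  2  2  3  3  3  3
 C  0  1  2  2  3  3  3  3  4
 G  0  1  2  2  3  3  3  3  4
 C  0  1  2  2  3  3  3  3  4
 C  0  1  2  2  3  3  3  3  4
 C  0  1  2  2  3  3  3  3  4
 G  0  1  2  2  3  3  3  3  4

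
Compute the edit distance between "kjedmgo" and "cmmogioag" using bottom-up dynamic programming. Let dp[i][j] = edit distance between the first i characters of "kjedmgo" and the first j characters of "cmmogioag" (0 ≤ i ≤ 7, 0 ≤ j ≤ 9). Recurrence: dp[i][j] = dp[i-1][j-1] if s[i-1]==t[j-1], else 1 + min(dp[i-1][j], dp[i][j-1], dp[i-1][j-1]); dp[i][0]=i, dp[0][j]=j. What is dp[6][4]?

5

   ''  c  m  m  o  g  i  o  a  g
''  0  1  2  3  4  5  6  7  8  9
 k  1  1  2  3  4  5  6  7  8  9
 j  2  2  2  3  4  5  6  7  8  9
 e  3  3  3  3  4  5  6  7  8  9
 d  4  4  4  4  4  5  6  7  8  9
 m  5  5  4  4  5  5  6  7  8  9
 g  6  6  5  5  5  5  6  7  8  8
 o  7  7  6  6  5  6  6  6  7  8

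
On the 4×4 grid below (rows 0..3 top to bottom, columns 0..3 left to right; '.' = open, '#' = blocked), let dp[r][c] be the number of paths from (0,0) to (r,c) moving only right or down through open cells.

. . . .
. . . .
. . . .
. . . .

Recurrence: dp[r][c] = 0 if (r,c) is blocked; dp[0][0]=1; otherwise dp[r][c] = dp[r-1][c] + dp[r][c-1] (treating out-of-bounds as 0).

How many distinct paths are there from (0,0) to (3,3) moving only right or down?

20

r\c   0   1   2   3
  0   1   1   1   1
  1   1   2   3   4
  2   1   3   6  10
  3   1   4  10  20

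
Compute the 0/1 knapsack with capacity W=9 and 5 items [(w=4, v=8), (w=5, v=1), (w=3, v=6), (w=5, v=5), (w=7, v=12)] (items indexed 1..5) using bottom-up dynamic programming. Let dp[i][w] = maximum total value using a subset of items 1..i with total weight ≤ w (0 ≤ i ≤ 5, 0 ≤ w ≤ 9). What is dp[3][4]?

8

i\w   0   1   2   3   4   5   6   7   8   9
  0   0   0   0   0   0   0   0   0   0   0
  1   0   0   0   0   8   8   8   8   8   8
  2   0   0   0   0   8   8   8   8   8   9
  3   0   0   0   6   8   8   8  14  14  14
  4   0   0   0   6   8   8   8  14  14  14
  5   0   0   0   6   8   8   8  14  14  14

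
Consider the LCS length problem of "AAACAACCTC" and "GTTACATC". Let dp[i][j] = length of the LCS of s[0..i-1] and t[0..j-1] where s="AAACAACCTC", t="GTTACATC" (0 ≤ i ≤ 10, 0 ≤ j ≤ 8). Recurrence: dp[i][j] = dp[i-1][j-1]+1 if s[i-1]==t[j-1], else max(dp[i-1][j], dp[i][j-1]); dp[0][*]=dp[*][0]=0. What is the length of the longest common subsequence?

5

   ''  G  T  T  A  C  A  T  C
''  0  0  0  0  0  0  0  0  0
 A  0  0  0  0  1  1  1  1  1
 A  0  0  0  0  1  1  2  2  2
 A  0  0  0  0  1  1  2  2  2
 C  0  0  0  0  1  2  2  2  3
 A  0  0  0  0  1  2  3  3  3
 A  0  0  0  0  1  2  3  3  3
 C  0  0  0  0  1  2  3  3  4
 C  0  0  0  0  1  2  3  3  4
 T  0  0  1  1  1  2  3  4  4
 C  0  0  1  1  1  2  3  4  5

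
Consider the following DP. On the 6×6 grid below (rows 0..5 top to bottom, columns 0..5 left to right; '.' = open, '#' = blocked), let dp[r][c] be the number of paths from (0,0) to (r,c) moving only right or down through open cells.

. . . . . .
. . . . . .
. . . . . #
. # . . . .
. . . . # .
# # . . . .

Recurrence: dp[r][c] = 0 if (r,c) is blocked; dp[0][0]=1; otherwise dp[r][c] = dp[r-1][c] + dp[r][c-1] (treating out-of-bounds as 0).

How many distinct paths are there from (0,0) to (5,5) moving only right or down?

r\c   0   1   2   3   4   5
  0   1   1   1   1   1   1
  1   1   2   3   4   5   6
  2   1   3   6  10  15   0
  3   1   0   6  16  31  31
  4   1   1   7  23   0  31
  5   0   0   7  30  30  61

61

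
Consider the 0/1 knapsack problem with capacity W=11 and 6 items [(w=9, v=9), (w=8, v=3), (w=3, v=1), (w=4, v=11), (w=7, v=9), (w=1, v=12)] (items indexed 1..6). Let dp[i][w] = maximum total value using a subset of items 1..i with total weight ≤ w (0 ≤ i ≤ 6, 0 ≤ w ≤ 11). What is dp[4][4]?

11

i\w   0   1   2   3   4   5   6   7   8   9  10  11
  0   0   0   0   0   0   0   0   0   0   0   0   0
  1   0   0   0   0   0   0   0   0   0   9   9   9
  2   0   0   0   0   0   0   0   0   3   9   9   9
  3   0   0   0   1   1   1   1   1   3   9   9   9
  4   0   0   0   1  11  11  11  12  12  12  12  12
  5   0   0   0   1  11  11  11  12  12  12  12  20
  6   0  12  12  12  13  23  23  23  24  24  24  24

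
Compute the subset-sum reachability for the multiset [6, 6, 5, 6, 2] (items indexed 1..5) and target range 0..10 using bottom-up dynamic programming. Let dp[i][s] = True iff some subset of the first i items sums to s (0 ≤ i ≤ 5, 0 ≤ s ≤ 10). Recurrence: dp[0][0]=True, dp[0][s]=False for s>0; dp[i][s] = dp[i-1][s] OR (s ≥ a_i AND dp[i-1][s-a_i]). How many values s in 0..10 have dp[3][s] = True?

i\s   0   1   2   3   4   5   6   7   8   9  10
  0   T   F   F   F   F   F   F   F   F   F   F
  1   T   F   F   F   F   F   T   F   F   F   F
  2   T   F   F   F   F   F   T   F   F   F   F
  3   T   F   F   F   F   T   T   F   F   F   F
  4   T   F   F   F   F   T   T   F   F   F   F
  5   T   F   T   F   F   T   T   T   T   F   F

3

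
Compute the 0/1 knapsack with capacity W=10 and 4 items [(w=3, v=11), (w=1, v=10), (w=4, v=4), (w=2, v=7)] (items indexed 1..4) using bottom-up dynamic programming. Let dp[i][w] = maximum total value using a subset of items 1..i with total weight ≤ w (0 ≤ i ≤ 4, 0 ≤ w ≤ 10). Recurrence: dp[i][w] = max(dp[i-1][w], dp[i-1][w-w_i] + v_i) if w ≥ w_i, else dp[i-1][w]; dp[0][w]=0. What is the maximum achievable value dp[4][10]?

i\w   0   1   2   3   4   5   6   7   8   9  10
  0   0   0   0   0   0   0   0   0   0   0   0
  1   0   0   0  11  11  11  11  11  11  11  11
  2   0  10  10  11  21  21  21  21  21  21  21
  3   0  10  10  11  21  21  21  21  25  25  25
  4   0  10  10  17  21  21  28  28  28  28  32

32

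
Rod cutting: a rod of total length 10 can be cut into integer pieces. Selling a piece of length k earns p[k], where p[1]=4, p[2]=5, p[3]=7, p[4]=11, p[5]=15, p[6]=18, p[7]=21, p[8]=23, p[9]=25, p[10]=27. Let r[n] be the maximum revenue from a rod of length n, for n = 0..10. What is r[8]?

   n    0    1    2    3    4    5    6    7    8    9   10
r[n]    0    4    8   12   16   20   24   28   32   36   40

32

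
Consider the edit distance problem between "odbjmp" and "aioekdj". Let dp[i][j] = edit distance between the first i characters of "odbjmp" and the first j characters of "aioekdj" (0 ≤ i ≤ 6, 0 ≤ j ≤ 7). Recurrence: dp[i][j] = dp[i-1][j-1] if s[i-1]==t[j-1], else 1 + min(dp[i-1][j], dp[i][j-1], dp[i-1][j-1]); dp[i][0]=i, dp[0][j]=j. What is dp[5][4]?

   ''  a  i  o  e  k  d  j
''  0  1  2  3  4  5  6  7
 o  1  1  2  2  3  4  5  6
 d  2  2  2  3  3  4  4  5
 b  3  3  3  3  4  4  5  5
 j  4  4  4  4  4  5  5  5
 m  5  5  5  5  5  5  6  6
 p  6  6  6  6  6  6  6  7

5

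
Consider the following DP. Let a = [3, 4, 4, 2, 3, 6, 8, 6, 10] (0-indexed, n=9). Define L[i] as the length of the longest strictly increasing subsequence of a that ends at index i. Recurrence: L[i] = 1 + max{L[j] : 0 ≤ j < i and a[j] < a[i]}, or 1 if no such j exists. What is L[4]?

2

   i    0    1    2    3    4    5    6    7    8
a[i]    3    4    4    2    3    6    8    6   10
L[i]    1    2    2    1    2    3    4    3    5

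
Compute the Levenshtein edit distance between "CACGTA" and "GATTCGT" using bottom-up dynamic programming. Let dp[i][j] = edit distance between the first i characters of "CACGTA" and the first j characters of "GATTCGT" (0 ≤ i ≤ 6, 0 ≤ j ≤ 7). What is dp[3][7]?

   ''  G  A  T  T  C  G  T
''  0  1  2  3  4  5  6  7
 C  1  1  2  3  4  4  5  6
 A  2  2  1  2  3  4  5  6
 C  3  3  2  2  3  3  4  5
 G  4  3  3  3  3  4  3  4
 T  5  4  4  3  3  4  4  3
 A  6  5  4  4  4  4  5  4

5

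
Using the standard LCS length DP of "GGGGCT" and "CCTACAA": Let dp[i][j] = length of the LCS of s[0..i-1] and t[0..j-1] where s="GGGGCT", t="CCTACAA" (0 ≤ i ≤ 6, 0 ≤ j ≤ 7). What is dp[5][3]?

   ''  C  C  T  A  C  A  A
''  0  0  0  0  0  0  0  0
 G  0  0  0  0  0  0  0  0
 G  0  0  0  0  0  0  0  0
 G  0  0  0  0  0  0  0  0
 G  0  0  0  0  0  0  0  0
 C  0  1  1  1  1  1  1  1
 T  0  1  1  2  2  2  2  2

1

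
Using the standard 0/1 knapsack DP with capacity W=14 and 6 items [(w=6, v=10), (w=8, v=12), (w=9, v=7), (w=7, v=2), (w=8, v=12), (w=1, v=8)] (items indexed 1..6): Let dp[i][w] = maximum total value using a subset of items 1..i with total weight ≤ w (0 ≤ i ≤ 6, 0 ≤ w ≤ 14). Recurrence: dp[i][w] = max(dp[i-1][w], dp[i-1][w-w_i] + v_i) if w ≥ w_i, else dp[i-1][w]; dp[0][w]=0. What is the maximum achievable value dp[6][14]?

i\w   0   1   2   3   4   5   6   7   8   9  10  11  12  13  14
  0   0   0   0   0   0   0   0   0   0   0   0   0   0   0   0
  1   0   0   0   0   0   0  10  10  10  10  10  10  10  10  10
  2   0   0   0   0   0   0  10  10  12  12  12  12  12  12  22
  3   0   0   0   0   0   0  10  10  12  12  12  12  12  12  22
  4   0   0   0   0   0   0  10  10  12  12  12  12  12  12  22
  5   0   0   0   0   0   0  10  10  12  12  12  12  12  12  22
  6   0   8   8   8   8   8  10  18  18  20  20  20  20  20  22

22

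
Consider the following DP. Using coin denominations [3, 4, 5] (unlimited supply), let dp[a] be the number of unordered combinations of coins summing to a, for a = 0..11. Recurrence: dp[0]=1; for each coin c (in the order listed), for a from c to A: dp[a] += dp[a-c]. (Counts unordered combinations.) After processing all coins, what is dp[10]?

after  coin     0     1     2     3     4     5     6     7     8     9    10    11
          3     1     0     0     1     0     0     1     0     0     1     0     0
          4     1     0     0     1     1     0     1     1     1     1     1     1
          5     1     0     0     1     1     1     1     1     2     2     2     2

2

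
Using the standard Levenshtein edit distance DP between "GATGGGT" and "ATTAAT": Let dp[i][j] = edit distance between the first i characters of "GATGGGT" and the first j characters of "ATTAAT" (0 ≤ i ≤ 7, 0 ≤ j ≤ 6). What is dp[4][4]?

   ''  A  T  T  A  A  T
''  0  1  2  3  4  5  6
 G  1  1  2  3  4  5  6
 A  2  1  2  3  3  4  5
 T  3  2  1  2  3  4  4
 G  4  3  2  2  3  4  5
 G  5  4  3  3  3  4  5
 G  6  5  4  4  4  4  5
 T  7  6  5  4  5  5  4

3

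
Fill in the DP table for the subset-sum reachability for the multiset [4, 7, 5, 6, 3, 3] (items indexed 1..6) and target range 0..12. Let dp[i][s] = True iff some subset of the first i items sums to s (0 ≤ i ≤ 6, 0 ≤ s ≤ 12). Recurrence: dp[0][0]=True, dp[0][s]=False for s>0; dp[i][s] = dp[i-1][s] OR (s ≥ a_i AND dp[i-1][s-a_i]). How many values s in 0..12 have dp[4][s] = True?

i\s   0   1   2   3   4   5   6   7   8   9  10  11  12
  0   T   F   F   F   F   F   F   F   F   F   F   F   F
  1   T   F   F   F   T   F   F   F   F   F   F   F   F
  2   T   F   F   F   T   F   F   T   F   F   F   T   F
  3   T   F   F   F   T   T   F   T   F   T   F   T   T
  4   T   F   F   F   T   T   T   T   F   T   T   T   T
  5   T   F   F   T   T   T   T   T   T   T   T   T   T
  6   T   F   F   T   T   T   T   T   T   T   T   T   T

9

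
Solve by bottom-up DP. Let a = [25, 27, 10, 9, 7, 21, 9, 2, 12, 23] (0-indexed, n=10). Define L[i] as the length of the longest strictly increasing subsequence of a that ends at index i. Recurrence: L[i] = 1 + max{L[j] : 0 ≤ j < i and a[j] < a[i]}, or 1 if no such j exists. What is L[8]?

3

   i    0    1    2    3    4    5    6    7    8    9
a[i]   25   27   10    9    7   21    9    2   12   23
L[i]    1    2    1    1    1    2    2    1    3    4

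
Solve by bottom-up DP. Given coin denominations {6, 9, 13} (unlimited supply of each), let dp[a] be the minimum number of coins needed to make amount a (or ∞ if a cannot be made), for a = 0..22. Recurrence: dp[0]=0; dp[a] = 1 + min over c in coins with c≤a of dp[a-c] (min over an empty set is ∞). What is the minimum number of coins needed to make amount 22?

 a  0  1  2  3  4  5  6  7  8  9 10 11 12 13 14 15 16 17 18 19 20 21 22
dp  0  -  -  -  -  -  1  -  -  1  -  -  2  1  -  2  -  -  2  2  -  3  2
(- denotes ∞ / unreachable)

2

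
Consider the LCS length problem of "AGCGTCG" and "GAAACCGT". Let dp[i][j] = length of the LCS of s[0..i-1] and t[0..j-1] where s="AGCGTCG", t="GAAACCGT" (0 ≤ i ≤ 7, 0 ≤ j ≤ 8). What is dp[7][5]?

2

   ''  G  A  A  A  C  C  G  T
''  0  0  0  0  0  0  0  0  0
 A  0  0  1  1  1  1  1  1  1
 G  0  1  1  1  1  1  1  2  2
 C  0  1  1  1  1  2  2  2  2
 G  0  1  1  1  1  2  2  3  3
 T  0  1  1  1  1  2  2  3  4
 C  0  1  1  1  1  2  3  3  4
 G  0  1  1  1  1  2  3  4  4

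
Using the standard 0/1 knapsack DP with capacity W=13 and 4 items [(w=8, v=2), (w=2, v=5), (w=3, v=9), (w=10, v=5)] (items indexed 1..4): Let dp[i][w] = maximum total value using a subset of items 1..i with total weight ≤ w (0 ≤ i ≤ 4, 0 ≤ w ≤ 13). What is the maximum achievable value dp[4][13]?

i\w   0   1   2   3   4   5   6   7   8   9  10  11  12  13
  0   0   0   0   0   0   0   0   0   0   0   0   0   0   0
  1   0   0   0   0   0   0   0   0   2   2   2   2   2   2
  2   0   0   5   5   5   5   5   5   5   5   7   7   7   7
  3   0   0   5   9   9  14  14  14  14  14  14  14  14  16
  4   0   0   5   9   9  14  14  14  14  14  14  14  14  16

16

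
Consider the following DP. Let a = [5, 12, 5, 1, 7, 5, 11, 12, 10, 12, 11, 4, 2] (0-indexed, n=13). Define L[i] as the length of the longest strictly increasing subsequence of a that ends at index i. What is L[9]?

4

   i    0    1    2    3    4    5    6    7    8    9   10   11   12
a[i]    5   12    5    1    7    5   11   12   10   12   11    4    2
L[i]    1    2    1    1    2    2    3    4    3    4    4    2    2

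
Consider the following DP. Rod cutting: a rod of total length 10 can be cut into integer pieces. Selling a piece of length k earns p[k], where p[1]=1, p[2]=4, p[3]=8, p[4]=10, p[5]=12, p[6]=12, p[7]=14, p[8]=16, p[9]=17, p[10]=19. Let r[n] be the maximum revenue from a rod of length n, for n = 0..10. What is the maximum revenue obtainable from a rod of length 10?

26

   n    0    1    2    3    4    5    6    7    8    9   10
r[n]    0    1    4    8   10   12   16   18   20   24   26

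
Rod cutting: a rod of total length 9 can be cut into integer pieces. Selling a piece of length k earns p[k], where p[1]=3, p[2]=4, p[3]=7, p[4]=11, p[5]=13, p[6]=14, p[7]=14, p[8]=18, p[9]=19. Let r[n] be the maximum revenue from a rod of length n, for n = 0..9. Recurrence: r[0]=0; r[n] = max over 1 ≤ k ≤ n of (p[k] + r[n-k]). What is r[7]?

21

   n    0    1    2    3    4    5    6    7    8    9
r[n]    0    3    6    9   12   15   18   21   24   27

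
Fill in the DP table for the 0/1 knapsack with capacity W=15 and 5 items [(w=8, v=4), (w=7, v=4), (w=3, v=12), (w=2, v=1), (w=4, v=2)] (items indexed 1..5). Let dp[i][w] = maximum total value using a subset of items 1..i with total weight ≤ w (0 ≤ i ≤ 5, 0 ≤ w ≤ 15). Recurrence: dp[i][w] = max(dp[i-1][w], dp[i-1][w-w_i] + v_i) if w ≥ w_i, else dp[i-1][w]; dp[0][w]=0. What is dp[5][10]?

i\w   0   1   2   3   4   5   6   7   8   9  10  11  12  13  14  15
  0   0   0   0   0   0   0   0   0   0   0   0   0   0   0   0   0
  1   0   0   0   0   0   0   0   0   4   4   4   4   4   4   4   4
  2   0   0   0   0   0   0   0   4   4   4   4   4   4   4   4   8
  3   0   0   0  12  12  12  12  12  12  12  16  16  16  16  16  16
  4   0   0   1  12  12  13  13  13  13  13  16  16  17  17  17  17
  5   0   0   1  12  12  13  13  14  14  15  16  16  17  17  18  18

16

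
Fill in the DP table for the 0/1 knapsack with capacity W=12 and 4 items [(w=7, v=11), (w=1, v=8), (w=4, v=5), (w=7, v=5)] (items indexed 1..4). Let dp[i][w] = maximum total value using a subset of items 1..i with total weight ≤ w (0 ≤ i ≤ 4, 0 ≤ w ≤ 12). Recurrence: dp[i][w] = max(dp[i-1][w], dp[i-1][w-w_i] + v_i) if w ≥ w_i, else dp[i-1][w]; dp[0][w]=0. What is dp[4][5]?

i\w   0   1   2   3   4   5   6   7   8   9  10  11  12
  0   0   0   0   0   0   0   0   0   0   0   0   0   0
  1   0   0   0   0   0   0   0  11  11  11  11  11  11
  2   0   8   8   8   8   8   8  11  19  19  19  19  19
  3   0   8   8   8   8  13  13  13  19  19  19  19  24
  4   0   8   8   8   8  13  13  13  19  19  19  19  24

13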